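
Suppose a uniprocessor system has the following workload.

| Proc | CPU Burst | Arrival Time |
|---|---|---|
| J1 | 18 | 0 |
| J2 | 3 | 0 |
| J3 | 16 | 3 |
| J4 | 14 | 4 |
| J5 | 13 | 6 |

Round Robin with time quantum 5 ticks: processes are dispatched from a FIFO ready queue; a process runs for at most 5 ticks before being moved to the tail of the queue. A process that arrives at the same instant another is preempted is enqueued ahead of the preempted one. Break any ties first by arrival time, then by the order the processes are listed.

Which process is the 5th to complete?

Gantt: | J1 0-5 | J2 5-8 | J3 8-13 | J4 13-18 | J1 18-23 | J5 23-28 | J3 28-33 | J4 33-38 | J1 38-43 | J5 43-48 | J3 48-53 | J4 53-57 | J1 57-60 | J5 60-63 | J3 63-64 |
Completion: J1=60  J2=8  J3=64  J4=57  J5=63
Finish order: J2 → J4 → J1 → J5 → J3

J3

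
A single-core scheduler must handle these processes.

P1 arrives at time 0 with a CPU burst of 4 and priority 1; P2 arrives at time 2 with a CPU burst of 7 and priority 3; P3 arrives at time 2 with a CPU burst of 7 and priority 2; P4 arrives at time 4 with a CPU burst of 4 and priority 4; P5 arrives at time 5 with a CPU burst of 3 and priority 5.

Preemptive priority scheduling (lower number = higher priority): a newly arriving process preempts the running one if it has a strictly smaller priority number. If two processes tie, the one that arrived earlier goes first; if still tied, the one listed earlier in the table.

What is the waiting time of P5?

Schedule: | P1 0-4 | P3 4-11 | P2 11-18 | P4 18-22 | P5 22-25 |
Completion: P1=4  P2=18  P3=11  P4=22  P5=25
Waiting(P5) = turnaround − burst = 20 − 3 = 17

17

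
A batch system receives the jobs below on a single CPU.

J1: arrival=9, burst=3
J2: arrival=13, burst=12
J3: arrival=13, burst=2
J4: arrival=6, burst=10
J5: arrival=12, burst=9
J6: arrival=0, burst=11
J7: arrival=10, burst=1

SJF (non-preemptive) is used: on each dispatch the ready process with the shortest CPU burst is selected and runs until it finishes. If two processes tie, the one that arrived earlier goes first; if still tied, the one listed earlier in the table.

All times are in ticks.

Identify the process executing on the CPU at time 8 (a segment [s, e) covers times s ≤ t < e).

J6

Schedule: | J6 0-11 | J7 11-12 | J1 12-15 | J3 15-17 | J5 17-26 | J4 26-36 | J2 36-48 |
Completion: J1=15  J2=48  J3=17  J4=36  J5=26  J6=11  J7=12
Turnaround (C−A): J1=6  J2=35  J3=4  J4=30  J5=14  J6=11  J7=2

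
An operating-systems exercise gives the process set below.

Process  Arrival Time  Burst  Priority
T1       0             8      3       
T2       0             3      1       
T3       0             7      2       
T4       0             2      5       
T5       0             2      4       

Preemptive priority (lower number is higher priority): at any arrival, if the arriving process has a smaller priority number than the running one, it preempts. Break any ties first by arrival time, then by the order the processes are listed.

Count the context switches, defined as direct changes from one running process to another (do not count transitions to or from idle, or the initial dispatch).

Timeline: | T2 0-3 | T3 3-10 | T1 10-18 | T5 18-20 | T4 20-22 |
Completion: T1=18  T2=3  T3=10  T4=22  T5=20

4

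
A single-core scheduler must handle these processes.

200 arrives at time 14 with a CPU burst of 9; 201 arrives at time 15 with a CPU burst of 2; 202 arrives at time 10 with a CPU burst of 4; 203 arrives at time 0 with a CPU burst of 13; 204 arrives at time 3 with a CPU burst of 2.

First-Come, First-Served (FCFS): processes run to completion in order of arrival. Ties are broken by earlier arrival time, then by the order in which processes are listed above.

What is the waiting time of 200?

5

Gantt: | 203 0-13 | 204 13-15 | 202 15-19 | 200 19-28 | 201 28-30 |
Completion: 200=28  201=30  202=19  203=13  204=15
Waiting(200) = turnaround − burst = 14 − 9 = 5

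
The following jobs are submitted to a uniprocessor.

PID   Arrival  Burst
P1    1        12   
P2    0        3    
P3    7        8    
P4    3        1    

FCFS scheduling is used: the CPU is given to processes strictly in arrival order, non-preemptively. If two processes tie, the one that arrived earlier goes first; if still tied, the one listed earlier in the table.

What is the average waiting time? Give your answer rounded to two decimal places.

Schedule: | P2 0-3 | P1 3-15 | P4 15-16 | P3 16-24 |
Completion: P1=15  P2=3  P3=24  P4=16
Waiting times: P1=2, P2=0, P3=9, P4=12
Average waiting = (2+0+9+12) / 4 = 23/4 = 5.75

5.75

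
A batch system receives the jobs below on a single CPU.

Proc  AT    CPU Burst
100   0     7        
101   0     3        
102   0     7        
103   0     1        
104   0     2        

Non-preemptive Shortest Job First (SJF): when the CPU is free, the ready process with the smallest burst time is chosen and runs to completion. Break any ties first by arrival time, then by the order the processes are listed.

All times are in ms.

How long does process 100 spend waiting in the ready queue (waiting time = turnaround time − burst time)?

6

Schedule: | 103 0-1 | 104 1-3 | 101 3-6 | 100 6-13 | 102 13-20 |
Completion: 100=13  101=6  102=20  103=1  104=3
Turnaround (C−A): 100=13  101=6  102=20  103=1  104=3
Waiting(100) = turnaround − burst = 13 − 7 = 6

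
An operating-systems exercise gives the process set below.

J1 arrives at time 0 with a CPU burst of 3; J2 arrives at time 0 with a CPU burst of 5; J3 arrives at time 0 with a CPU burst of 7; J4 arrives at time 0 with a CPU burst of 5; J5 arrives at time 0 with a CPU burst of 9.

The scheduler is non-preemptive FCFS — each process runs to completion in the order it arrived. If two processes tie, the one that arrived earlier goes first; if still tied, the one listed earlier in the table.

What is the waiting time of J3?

8

Timeline: | J1 0-3 | J2 3-8 | J3 8-15 | J4 15-20 | J5 20-29 |
Completion: J1=3  J2=8  J3=15  J4=20  J5=29
Waiting(J3) = turnaround − burst = 15 − 7 = 8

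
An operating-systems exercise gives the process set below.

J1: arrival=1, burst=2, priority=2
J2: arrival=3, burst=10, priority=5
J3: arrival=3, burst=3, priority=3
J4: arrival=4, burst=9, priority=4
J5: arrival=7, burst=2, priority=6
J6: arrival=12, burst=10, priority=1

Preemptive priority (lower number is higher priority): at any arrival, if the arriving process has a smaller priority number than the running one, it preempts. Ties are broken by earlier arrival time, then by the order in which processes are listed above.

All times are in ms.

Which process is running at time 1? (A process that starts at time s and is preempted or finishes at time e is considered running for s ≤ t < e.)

Timeline: | idle 0-1 | J1 1-3 | J3 3-6 | J4 6-12 | J6 12-22 | J4 22-25 | J2 25-35 | J5 35-37 |
Completion: J1=3  J2=35  J3=6  J4=25  J5=37  J6=22

J1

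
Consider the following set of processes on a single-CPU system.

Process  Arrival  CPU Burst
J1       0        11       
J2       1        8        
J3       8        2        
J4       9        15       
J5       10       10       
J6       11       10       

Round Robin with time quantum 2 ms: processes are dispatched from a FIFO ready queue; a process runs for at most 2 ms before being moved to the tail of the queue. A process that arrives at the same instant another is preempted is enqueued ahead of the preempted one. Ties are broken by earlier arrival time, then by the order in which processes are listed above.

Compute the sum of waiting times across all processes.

134

Timeline: | J1 0-2 | J2 2-4 | J1 4-6 | J2 6-8 | J1 8-10 | J3 10-12 | J2 12-14 | J4 14-16 | J5 16-18 | J1 18-20 | J6 20-22 | J2 22-24 | J4 24-26 | J5 26-28 | J1 28-30 | J6 30-32 | J4 32-34 | J5 34-36 | J1 36-37 | J6 37-39 | J4 39-41 | J5 41-43 | J6 43-45 | J4 45-47 | J5 47-49 | J6 49-51 | J4 51-56 |
Completion: J1=37  J2=24  J3=12  J4=56  J5=49  J6=51
Turnaround (C−A): J1=37  J2=23  J3=4  J4=47  J5=39  J6=40
Waiting = turnaround − burst: J1=26, J2=15, J3=2, J4=32, J5=29, J6=30
Total waiting = 26 + 15 + 2 + 32 + 29 + 30 = 134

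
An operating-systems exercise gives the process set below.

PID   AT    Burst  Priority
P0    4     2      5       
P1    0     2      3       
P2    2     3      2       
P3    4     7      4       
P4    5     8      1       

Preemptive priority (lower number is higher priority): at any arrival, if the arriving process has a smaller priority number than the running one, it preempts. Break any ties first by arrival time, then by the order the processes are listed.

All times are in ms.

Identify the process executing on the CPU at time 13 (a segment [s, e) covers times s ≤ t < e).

P3

Gantt: | P1 0-2 | P2 2-5 | P4 5-13 | P3 13-20 | P0 20-22 |
Completion: P0=22  P1=2  P2=5  P3=20  P4=13
Turnaround (C−A): P0=18  P1=2  P2=3  P3=16  P4=8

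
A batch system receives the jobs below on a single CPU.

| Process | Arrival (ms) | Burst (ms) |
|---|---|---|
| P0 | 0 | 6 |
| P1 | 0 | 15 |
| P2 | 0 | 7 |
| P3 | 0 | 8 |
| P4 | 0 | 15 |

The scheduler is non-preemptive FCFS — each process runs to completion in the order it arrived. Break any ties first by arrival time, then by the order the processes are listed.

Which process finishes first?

Timeline: | P0 0-6 | P1 6-21 | P2 21-28 | P3 28-36 | P4 36-51 |
Completion: P0=6  P1=21  P2=28  P3=36  P4=51
Finish order: P0 → P1 → P2 → P3 → P4

P0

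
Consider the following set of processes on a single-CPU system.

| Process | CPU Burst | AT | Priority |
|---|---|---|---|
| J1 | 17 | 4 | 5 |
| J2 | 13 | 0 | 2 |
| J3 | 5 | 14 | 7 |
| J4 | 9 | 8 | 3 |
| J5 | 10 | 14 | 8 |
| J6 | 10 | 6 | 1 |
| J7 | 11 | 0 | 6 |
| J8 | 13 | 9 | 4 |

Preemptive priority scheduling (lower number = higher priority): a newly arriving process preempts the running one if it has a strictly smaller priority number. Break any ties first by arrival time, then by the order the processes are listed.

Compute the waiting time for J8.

23

Schedule: | J2 0-6 | J6 6-16 | J2 16-23 | J4 23-32 | J8 32-45 | J1 45-62 | J7 62-73 | J3 73-78 | J5 78-88 |
Completion: J1=62  J2=23  J3=78  J4=32  J5=88  J6=16  J7=73  J8=45
Turnaround (C−A): J1=58  J2=23  J3=64  J4=24  J5=74  J6=10  J7=73  J8=36
Waiting(J8) = turnaround − burst = 36 − 13 = 23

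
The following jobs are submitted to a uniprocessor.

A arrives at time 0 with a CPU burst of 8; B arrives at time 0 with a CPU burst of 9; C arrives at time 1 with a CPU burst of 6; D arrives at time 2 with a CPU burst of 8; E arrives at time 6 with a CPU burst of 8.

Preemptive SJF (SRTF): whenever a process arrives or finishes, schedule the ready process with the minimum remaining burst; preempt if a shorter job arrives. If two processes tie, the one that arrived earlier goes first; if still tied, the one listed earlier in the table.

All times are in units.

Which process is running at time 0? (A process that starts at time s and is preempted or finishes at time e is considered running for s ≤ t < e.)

Schedule: | A 0-1 | C 1-7 | A 7-14 | D 14-22 | E 22-30 | B 30-39 |
Completion: A=14  B=39  C=7  D=22  E=30
Turnaround (C−A): A=14  B=39  C=6  D=20  E=24

A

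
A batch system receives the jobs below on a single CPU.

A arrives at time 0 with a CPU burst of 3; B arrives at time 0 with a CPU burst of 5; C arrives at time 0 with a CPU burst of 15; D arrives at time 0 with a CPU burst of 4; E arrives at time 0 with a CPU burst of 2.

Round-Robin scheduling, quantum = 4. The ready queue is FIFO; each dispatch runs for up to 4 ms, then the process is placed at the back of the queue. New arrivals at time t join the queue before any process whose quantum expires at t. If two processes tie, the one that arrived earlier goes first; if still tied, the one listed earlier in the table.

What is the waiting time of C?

14

Timeline: | A 0-3 | B 3-7 | C 7-11 | D 11-15 | E 15-17 | B 17-18 | C 18-29 |
Completion: A=3  B=18  C=29  D=15  E=17
Waiting(C) = turnaround − burst = 29 − 15 = 14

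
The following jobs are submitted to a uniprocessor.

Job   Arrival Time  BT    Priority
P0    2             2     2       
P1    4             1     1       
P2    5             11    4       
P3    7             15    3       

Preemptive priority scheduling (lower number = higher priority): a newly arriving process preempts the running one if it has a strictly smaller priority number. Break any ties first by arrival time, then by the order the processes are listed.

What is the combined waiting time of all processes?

Timeline: | idle 0-2 | P0 2-4 | P1 4-5 | P2 5-7 | P3 7-22 | P2 22-31 |
Completion: P0=4  P1=5  P2=31  P3=22
Turnaround (C−A): P0=2  P1=1  P2=26  P3=15
Waiting = turnaround − burst: P0=0, P1=0, P2=15, P3=0
Total waiting = 0 + 0 + 15 + 0 = 15

15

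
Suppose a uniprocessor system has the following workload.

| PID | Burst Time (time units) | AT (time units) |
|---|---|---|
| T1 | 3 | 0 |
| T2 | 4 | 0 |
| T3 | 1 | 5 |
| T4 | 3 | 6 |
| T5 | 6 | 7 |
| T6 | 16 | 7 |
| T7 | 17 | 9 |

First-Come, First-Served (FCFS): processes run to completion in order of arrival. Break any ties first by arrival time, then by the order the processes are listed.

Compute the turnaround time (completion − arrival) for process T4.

Schedule: | T1 0-3 | T2 3-7 | T3 7-8 | T4 8-11 | T5 11-17 | T6 17-33 | T7 33-50 |
Completion: T1=3  T2=7  T3=8  T4=11  T5=17  T6=33  T7=50
Turnaround (C−A): T1=3  T2=7  T3=3  T4=5  T5=10  T6=26  T7=41
Turnaround(T4) = completion − arrival = 11 − 6 = 5

5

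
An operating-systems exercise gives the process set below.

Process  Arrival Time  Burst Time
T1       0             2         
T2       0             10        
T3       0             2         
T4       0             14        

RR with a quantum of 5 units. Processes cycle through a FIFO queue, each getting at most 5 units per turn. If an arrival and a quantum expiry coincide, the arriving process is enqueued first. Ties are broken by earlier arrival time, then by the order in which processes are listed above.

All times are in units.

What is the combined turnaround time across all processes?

58

Gantt: | T1 0-2 | T2 2-7 | T3 7-9 | T4 9-14 | T2 14-19 | T4 19-28 |
Completion: T1=2  T2=19  T3=9  T4=28
Turnaround (C−A): T1=2  T2=19  T3=9  T4=28
Turnaround = completion − arrival: T1=2, T2=19, T3=9, T4=28
Total turnaround = 2 + 19 + 9 + 28 = 58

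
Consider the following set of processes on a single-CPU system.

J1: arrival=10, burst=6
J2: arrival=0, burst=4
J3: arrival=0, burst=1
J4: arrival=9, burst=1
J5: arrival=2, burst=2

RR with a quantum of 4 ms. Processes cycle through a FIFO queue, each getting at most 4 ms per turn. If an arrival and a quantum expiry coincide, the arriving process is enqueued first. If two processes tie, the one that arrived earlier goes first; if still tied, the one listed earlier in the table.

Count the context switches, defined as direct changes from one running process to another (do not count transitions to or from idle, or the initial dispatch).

Timeline: | J2 0-4 | J3 4-5 | J5 5-7 | idle 7-9 | J4 9-10 | J1 10-16 |
Completion: J1=16  J2=4  J3=5  J4=10  J5=7
Turnaround (C−A): J1=6  J2=4  J3=5  J4=1  J5=5

3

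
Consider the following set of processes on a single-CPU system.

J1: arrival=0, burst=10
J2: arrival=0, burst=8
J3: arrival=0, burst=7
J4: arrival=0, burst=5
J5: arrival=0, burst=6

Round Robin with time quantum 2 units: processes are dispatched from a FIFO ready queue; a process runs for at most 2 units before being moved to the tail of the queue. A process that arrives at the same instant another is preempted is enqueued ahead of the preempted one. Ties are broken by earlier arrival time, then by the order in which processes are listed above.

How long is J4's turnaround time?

Timeline: | J1 0-2 | J2 2-4 | J3 4-6 | J4 6-8 | J5 8-10 | J1 10-12 | J2 12-14 | J3 14-16 | J4 16-18 | J5 18-20 | J1 20-22 | J2 22-24 | J3 24-26 | J4 26-27 | J5 27-29 | J1 29-31 | J2 31-33 | J3 33-34 | J1 34-36 |
Completion: J1=36  J2=33  J3=34  J4=27  J5=29
Turnaround (C−A): J1=36  J2=33  J3=34  J4=27  J5=29
Turnaround(J4) = completion − arrival = 27 − 0 = 27

27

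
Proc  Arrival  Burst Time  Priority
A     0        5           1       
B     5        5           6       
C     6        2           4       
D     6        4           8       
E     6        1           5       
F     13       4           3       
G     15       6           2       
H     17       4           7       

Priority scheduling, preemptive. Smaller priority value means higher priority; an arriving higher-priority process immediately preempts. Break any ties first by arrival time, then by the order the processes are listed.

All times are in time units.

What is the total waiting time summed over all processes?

38

Schedule: | A 0-5 | B 5-6 | C 6-8 | E 8-9 | B 9-13 | F 13-15 | G 15-21 | F 21-23 | H 23-27 | D 27-31 |
Completion: A=5  B=13  C=8  D=31  E=9  F=23  G=21  H=27
Turnaround (C−A): A=5  B=8  C=2  D=25  E=3  F=10  G=6  H=10
Waiting = turnaround − burst: A=0, B=3, C=0, D=21, E=2, F=6, G=0, H=6
Total waiting = 0 + 3 + 0 + 21 + 2 + 6 + 0 + 6 = 38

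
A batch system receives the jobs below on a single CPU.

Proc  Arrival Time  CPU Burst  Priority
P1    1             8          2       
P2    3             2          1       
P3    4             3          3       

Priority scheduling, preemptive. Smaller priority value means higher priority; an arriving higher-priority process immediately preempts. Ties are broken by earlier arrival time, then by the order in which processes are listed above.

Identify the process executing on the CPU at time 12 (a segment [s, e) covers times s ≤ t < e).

Timeline: | idle 0-1 | P1 1-3 | P2 3-5 | P1 5-11 | P3 11-14 |
Completion: P1=11  P2=5  P3=14
Turnaround (C−A): P1=10  P2=2  P3=10

P3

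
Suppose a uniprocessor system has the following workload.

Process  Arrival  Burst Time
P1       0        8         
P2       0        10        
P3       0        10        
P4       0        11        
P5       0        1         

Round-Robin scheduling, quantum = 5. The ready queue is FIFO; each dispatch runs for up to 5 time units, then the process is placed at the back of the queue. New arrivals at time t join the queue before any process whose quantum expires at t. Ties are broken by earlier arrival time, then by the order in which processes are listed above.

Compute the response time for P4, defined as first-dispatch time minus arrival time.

15

Timeline: | P1 0-5 | P2 5-10 | P3 10-15 | P4 15-20 | P5 20-21 | P1 21-24 | P2 24-29 | P3 29-34 | P4 34-40 |
Completion: P1=24  P2=29  P3=34  P4=40  P5=21
Response(P4) = first start − arrival = 15 − 0 = 15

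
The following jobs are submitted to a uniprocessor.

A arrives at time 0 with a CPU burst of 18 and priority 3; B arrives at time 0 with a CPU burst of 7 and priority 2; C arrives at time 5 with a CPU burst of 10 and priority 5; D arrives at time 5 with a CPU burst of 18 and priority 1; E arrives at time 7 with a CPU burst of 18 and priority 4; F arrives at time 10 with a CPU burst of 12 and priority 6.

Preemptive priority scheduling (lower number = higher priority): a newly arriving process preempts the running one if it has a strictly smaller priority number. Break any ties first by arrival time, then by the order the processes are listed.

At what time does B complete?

25

Schedule: | B 0-5 | D 5-23 | B 23-25 | A 25-43 | E 43-61 | C 61-71 | F 71-83 |
Completion: A=43  B=25  C=71  D=23  E=61  F=83
Turnaround (C−A): A=43  B=25  C=66  D=18  E=54  F=73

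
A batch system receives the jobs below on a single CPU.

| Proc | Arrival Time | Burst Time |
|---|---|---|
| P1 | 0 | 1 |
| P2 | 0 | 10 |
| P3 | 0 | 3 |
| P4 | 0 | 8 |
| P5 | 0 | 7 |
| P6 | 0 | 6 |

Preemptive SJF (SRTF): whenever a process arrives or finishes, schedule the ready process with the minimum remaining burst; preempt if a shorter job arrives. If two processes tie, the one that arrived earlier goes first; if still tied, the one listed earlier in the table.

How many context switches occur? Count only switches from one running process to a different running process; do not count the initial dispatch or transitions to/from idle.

5

Gantt: | P1 0-1 | P3 1-4 | P6 4-10 | P5 10-17 | P4 17-25 | P2 25-35 |
Completion: P1=1  P2=35  P3=4  P4=25  P5=17  P6=10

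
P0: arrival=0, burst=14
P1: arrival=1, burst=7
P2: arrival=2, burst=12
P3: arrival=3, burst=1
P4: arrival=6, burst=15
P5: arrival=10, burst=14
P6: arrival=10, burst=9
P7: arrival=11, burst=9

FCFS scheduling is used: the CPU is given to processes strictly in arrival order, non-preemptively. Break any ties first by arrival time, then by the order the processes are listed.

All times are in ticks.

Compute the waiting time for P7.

Timeline: | P0 0-14 | P1 14-21 | P2 21-33 | P3 33-34 | P4 34-49 | P5 49-63 | P6 63-72 | P7 72-81 |
Completion: P0=14  P1=21  P2=33  P3=34  P4=49  P5=63  P6=72  P7=81
Turnaround (C−A): P0=14  P1=20  P2=31  P3=31  P4=43  P5=53  P6=62  P7=70
Waiting(P7) = turnaround − burst = 70 − 9 = 61

61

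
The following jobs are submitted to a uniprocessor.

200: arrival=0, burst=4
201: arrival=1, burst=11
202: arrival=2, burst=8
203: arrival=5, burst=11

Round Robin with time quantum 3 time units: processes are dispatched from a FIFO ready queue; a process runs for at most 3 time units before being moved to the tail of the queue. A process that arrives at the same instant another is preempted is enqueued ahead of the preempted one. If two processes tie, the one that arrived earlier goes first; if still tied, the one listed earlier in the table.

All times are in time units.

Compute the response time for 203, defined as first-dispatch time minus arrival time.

Schedule: | 200 0-3 | 201 3-6 | 202 6-9 | 200 9-10 | 203 10-13 | 201 13-16 | 202 16-19 | 203 19-22 | 201 22-25 | 202 25-27 | 203 27-30 | 201 30-32 | 203 32-34 |
Completion: 200=10  201=32  202=27  203=34
Response(203) = first start − arrival = 10 − 5 = 5

5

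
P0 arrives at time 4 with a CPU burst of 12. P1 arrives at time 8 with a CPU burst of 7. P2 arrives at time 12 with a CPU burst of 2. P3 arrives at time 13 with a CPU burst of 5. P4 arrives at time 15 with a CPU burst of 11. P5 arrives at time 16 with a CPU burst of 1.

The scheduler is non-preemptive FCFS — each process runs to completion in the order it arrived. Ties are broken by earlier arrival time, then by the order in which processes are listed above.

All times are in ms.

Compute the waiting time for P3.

Timeline: | idle 0-4 | P0 4-16 | P1 16-23 | P2 23-25 | P3 25-30 | P4 30-41 | P5 41-42 |
Completion: P0=16  P1=23  P2=25  P3=30  P4=41  P5=42
Waiting(P3) = turnaround − burst = 17 − 5 = 12

12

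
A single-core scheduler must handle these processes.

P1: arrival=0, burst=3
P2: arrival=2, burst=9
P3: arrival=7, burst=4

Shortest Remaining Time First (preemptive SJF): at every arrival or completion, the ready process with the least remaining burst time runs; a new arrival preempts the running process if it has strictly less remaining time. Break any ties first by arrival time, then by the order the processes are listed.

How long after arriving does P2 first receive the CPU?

1

Gantt: | P1 0-3 | P2 3-7 | P3 7-11 | P2 11-16 |
Completion: P1=3  P2=16  P3=11
Turnaround (C−A): P1=3  P2=14  P3=4
Response(P2) = first start − arrival = 3 − 2 = 1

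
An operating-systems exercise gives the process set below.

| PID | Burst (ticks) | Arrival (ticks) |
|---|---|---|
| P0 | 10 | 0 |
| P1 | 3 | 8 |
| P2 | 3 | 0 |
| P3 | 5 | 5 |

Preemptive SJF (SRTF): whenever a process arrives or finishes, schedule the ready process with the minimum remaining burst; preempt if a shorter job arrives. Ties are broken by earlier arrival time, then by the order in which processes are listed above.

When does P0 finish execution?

21

Timeline: | P2 0-3 | P0 3-5 | P3 5-10 | P1 10-13 | P0 13-21 |
Completion: P0=21  P1=13  P2=3  P3=10
Turnaround (C−A): P0=21  P1=5  P2=3  P3=5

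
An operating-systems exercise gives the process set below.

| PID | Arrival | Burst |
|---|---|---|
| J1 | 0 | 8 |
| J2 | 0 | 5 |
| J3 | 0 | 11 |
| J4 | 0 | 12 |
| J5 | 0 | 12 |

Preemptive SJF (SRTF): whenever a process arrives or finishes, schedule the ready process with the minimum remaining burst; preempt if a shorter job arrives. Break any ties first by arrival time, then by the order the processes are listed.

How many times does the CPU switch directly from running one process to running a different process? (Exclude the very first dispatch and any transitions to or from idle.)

Schedule: | J2 0-5 | J1 5-13 | J3 13-24 | J4 24-36 | J5 36-48 |
Completion: J1=13  J2=5  J3=24  J4=36  J5=48
Turnaround (C−A): J1=13  J2=5  J3=24  J4=36  J5=48

4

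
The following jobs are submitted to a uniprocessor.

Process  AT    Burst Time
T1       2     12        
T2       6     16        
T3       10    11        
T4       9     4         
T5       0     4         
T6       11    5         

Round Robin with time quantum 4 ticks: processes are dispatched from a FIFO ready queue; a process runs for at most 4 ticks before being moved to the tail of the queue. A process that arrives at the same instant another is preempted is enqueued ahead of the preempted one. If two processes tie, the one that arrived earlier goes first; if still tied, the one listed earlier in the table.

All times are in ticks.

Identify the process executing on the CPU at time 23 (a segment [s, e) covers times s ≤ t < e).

Timeline: | T5 0-4 | T1 4-8 | T2 8-12 | T1 12-16 | T4 16-20 | T3 20-24 | T6 24-28 | T2 28-32 | T1 32-36 | T3 36-40 | T6 40-41 | T2 41-45 | T3 45-48 | T2 48-52 |
Completion: T1=36  T2=52  T3=48  T4=20  T5=4  T6=41

T3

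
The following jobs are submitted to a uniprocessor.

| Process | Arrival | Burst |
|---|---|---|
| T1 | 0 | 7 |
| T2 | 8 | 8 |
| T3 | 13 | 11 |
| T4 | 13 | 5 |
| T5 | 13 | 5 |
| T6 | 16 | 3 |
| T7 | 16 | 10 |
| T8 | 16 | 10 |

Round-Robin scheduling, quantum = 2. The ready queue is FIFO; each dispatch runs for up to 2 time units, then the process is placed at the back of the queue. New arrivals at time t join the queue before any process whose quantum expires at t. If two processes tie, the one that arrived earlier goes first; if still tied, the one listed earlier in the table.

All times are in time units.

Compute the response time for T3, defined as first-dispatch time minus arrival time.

1

Timeline: | T1 0-7 | idle 7-8 | T2 8-14 | T3 14-16 | T4 16-18 | T5 18-20 | T2 20-22 | T6 22-24 | T7 24-26 | T8 26-28 | T3 28-30 | T4 30-32 | T5 32-34 | T6 34-35 | T7 35-37 | T8 37-39 | T3 39-41 | T4 41-42 | T5 42-43 | T7 43-45 | T8 45-47 | T3 47-49 | T7 49-51 | T8 51-53 | T3 53-55 | T7 55-57 | T8 57-59 | T3 59-60 |
Completion: T1=7  T2=22  T3=60  T4=42  T5=43  T6=35  T7=57  T8=59
Turnaround (C−A): T1=7  T2=14  T3=47  T4=29  T5=30  T6=19  T7=41  T8=43
Response(T3) = first start − arrival = 14 − 13 = 1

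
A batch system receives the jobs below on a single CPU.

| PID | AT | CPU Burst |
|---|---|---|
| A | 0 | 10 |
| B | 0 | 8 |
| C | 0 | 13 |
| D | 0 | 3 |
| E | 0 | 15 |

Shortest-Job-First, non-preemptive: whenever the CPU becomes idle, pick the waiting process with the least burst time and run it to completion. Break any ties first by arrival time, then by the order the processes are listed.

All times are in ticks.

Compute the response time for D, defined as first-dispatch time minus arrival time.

0

Gantt: | D 0-3 | B 3-11 | A 11-21 | C 21-34 | E 34-49 |
Completion: A=21  B=11  C=34  D=3  E=49
Response(D) = first start − arrival = 0 − 0 = 0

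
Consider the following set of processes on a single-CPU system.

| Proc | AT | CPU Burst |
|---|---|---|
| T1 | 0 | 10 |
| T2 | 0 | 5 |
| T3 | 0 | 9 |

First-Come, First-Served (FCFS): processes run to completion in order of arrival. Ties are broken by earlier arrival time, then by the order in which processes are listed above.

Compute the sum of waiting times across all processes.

Timeline: | T1 0-10 | T2 10-15 | T3 15-24 |
Completion: T1=10  T2=15  T3=24
Waiting = turnaround − burst: T1=0, T2=10, T3=15
Total waiting = 0 + 10 + 15 = 25

25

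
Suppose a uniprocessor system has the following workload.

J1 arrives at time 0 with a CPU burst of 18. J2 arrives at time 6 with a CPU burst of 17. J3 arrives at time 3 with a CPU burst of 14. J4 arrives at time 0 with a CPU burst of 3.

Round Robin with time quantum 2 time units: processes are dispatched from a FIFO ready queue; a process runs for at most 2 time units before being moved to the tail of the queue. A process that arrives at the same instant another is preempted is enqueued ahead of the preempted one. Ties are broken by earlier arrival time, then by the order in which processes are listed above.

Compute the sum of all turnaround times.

Timeline: | J1 0-2 | J4 2-4 | J1 4-6 | J3 6-8 | J4 8-9 | J2 9-11 | J1 11-13 | J3 13-15 | J2 15-17 | J1 17-19 | J3 19-21 | J2 21-23 | J1 23-25 | J3 25-27 | J2 27-29 | J1 29-31 | J3 31-33 | J2 33-35 | J1 35-37 | J3 37-39 | J2 39-41 | J1 41-43 | J3 43-45 | J2 45-47 | J1 47-49 | J2 49-52 |
Completion: J1=49  J2=52  J3=45  J4=9
Turnaround = completion − arrival: J1=49, J2=46, J3=42, J4=9
Total turnaround = 49 + 46 + 42 + 9 = 146

146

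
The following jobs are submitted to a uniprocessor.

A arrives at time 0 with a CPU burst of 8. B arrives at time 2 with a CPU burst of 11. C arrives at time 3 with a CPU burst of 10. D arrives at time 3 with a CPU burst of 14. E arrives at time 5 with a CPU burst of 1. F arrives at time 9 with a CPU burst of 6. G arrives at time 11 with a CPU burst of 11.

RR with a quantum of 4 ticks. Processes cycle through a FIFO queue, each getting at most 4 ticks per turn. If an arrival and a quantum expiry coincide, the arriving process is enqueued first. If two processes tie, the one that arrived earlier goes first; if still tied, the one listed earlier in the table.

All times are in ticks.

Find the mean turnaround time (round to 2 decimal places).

Schedule: | A 0-4 | B 4-8 | C 8-12 | D 12-16 | A 16-20 | E 20-21 | B 21-25 | F 25-29 | G 29-33 | C 33-37 | D 37-41 | B 41-44 | F 44-46 | G 46-50 | C 50-52 | D 52-56 | G 56-59 | D 59-61 |
Completion: A=20  B=44  C=52  D=61  E=21  F=46  G=59
Turnaround times: A=20, B=42, C=49, D=58, E=16, F=37, G=48
Average turnaround = (20+42+49+58+16+37+48) / 7 = 270/7 = 38.57

38.57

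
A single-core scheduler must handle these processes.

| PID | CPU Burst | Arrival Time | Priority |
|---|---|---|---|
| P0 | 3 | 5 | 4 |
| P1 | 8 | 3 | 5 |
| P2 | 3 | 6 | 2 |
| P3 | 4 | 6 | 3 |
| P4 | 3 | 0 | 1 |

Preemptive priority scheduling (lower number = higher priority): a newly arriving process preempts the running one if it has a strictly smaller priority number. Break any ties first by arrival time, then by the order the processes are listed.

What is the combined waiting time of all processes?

Gantt: | P4 0-3 | P1 3-5 | P0 5-6 | P2 6-9 | P3 9-13 | P0 13-15 | P1 15-21 |
Completion: P0=15  P1=21  P2=9  P3=13  P4=3
Waiting = turnaround − burst: P0=7, P1=10, P2=0, P3=3, P4=0
Total waiting = 7 + 10 + 0 + 3 + 0 = 20

20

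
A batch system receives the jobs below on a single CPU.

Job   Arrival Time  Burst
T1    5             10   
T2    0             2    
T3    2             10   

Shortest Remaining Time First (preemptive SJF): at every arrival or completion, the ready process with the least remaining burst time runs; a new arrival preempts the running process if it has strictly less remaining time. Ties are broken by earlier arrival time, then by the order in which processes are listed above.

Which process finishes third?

T1

Schedule: | T2 0-2 | T3 2-12 | T1 12-22 |
Completion: T1=22  T2=2  T3=12
Turnaround (C−A): T1=17  T2=2  T3=10
Finish order: T2 → T3 → T1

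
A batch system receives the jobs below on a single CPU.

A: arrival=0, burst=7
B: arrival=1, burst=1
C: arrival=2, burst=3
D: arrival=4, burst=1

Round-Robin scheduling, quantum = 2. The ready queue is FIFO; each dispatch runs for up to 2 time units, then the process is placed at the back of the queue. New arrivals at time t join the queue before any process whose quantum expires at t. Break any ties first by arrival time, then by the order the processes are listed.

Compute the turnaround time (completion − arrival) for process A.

12

Timeline: | A 0-2 | B 2-3 | C 3-5 | A 5-7 | D 7-8 | C 8-9 | A 9-12 |
Completion: A=12  B=3  C=9  D=8
Turnaround(A) = completion − arrival = 12 − 0 = 12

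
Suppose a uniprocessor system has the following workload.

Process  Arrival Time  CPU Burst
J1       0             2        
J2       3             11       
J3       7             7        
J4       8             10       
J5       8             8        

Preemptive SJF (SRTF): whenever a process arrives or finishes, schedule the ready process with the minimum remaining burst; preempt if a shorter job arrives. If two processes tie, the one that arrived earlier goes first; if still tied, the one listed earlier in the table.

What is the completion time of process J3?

21

Schedule: | J1 0-2 | idle 2-3 | J2 3-14 | J3 14-21 | J5 21-29 | J4 29-39 |
Completion: J1=2  J2=14  J3=21  J4=39  J5=29
Turnaround (C−A): J1=2  J2=11  J3=14  J4=31  J5=21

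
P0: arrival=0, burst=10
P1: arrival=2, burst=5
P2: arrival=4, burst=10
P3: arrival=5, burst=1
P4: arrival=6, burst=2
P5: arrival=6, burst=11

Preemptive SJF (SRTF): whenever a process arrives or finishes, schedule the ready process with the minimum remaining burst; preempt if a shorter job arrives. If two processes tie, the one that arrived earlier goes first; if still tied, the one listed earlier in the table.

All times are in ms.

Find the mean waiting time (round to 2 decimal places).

7.83

Timeline: | P0 0-2 | P1 2-5 | P3 5-6 | P1 6-8 | P4 8-10 | P0 10-18 | P2 18-28 | P5 28-39 |
Completion: P0=18  P1=8  P2=28  P3=6  P4=10  P5=39
Waiting times: P0=8, P1=1, P2=14, P3=0, P4=2, P5=22
Average waiting = (8+1+14+0+2+22) / 6 = 47/6 = 7.83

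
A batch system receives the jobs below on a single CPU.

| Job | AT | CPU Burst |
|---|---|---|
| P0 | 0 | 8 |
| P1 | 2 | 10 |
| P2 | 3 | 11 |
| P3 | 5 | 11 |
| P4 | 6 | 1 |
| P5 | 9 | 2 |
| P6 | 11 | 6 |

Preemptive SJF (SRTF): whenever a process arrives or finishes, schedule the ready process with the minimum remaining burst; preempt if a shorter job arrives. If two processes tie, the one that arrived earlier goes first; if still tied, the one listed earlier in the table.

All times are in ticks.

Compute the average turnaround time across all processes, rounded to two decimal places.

Timeline: | P0 0-6 | P4 6-7 | P0 7-9 | P5 9-11 | P6 11-17 | P1 17-27 | P2 27-38 | P3 38-49 |
Completion: P0=9  P1=27  P2=38  P3=49  P4=7  P5=11  P6=17
Turnaround (C−A): P0=9  P1=25  P2=35  P3=44  P4=1  P5=2  P6=6
Turnaround times: P0=9, P1=25, P2=35, P3=44, P4=1, P5=2, P6=6
Average turnaround = (9+25+35+44+1+2+6) / 7 = 122/7 = 17.43

17.43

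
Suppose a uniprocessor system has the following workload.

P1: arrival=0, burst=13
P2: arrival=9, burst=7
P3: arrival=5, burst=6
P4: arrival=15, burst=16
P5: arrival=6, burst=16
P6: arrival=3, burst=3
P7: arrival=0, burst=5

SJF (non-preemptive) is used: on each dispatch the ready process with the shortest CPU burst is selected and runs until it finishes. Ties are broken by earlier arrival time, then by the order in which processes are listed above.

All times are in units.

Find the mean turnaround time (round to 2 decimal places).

Schedule: | P7 0-5 | P6 5-8 | P3 8-14 | P2 14-21 | P1 21-34 | P5 34-50 | P4 50-66 |
Completion: P1=34  P2=21  P3=14  P4=66  P5=50  P6=8  P7=5
Turnaround times: P1=34, P2=12, P3=9, P4=51, P5=44, P6=5, P7=5
Average turnaround = (34+12+9+51+44+5+5) / 7 = 160/7 = 22.86

22.86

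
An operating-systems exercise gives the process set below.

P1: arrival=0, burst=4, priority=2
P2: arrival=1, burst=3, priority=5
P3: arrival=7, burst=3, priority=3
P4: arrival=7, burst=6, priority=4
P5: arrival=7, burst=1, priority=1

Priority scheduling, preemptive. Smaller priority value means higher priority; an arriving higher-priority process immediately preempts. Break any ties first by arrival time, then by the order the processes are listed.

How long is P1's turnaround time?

4

Timeline: | P1 0-4 | P2 4-7 | P5 7-8 | P3 8-11 | P4 11-17 |
Completion: P1=4  P2=7  P3=11  P4=17  P5=8
Turnaround (C−A): P1=4  P2=6  P3=4  P4=10  P5=1
Turnaround(P1) = completion − arrival = 4 − 0 = 4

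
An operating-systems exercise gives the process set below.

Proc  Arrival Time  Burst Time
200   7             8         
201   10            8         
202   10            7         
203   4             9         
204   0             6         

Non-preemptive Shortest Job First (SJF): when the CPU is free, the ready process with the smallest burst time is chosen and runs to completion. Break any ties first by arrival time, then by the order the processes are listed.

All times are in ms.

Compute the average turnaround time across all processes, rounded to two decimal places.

16.00

Gantt: | 204 0-6 | 203 6-15 | 202 15-22 | 200 22-30 | 201 30-38 |
Completion: 200=30  201=38  202=22  203=15  204=6
Turnaround (C−A): 200=23  201=28  202=12  203=11  204=6
Turnaround times: 200=23, 201=28, 202=12, 203=11, 204=6
Average turnaround = (23+28+12+11+6) / 5 = 80/5 = 16.00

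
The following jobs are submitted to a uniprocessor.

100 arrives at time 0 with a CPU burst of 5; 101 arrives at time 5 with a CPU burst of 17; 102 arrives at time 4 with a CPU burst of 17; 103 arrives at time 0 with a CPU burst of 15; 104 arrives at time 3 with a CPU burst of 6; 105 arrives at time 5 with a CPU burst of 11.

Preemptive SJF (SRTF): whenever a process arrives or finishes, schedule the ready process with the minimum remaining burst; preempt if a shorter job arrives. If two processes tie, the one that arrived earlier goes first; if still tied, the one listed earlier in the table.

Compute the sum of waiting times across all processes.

Timeline: | 100 0-5 | 104 5-11 | 105 11-22 | 103 22-37 | 102 37-54 | 101 54-71 |
Completion: 100=5  101=71  102=54  103=37  104=11  105=22
Waiting = turnaround − burst: 100=0, 101=49, 102=33, 103=22, 104=2, 105=6
Total waiting = 0 + 49 + 33 + 22 + 2 + 6 = 112

112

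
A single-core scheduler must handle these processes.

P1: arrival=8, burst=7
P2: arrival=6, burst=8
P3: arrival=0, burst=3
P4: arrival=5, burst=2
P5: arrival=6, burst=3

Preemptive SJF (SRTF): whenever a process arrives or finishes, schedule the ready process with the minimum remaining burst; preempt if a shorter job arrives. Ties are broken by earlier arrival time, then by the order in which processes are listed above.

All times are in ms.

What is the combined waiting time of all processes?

Gantt: | P3 0-3 | idle 3-5 | P4 5-7 | P5 7-10 | P1 10-17 | P2 17-25 |
Completion: P1=17  P2=25  P3=3  P4=7  P5=10
Turnaround (C−A): P1=9  P2=19  P3=3  P4=2  P5=4
Waiting = turnaround − burst: P1=2, P2=11, P3=0, P4=0, P5=1
Total waiting = 2 + 11 + 0 + 0 + 1 = 14

14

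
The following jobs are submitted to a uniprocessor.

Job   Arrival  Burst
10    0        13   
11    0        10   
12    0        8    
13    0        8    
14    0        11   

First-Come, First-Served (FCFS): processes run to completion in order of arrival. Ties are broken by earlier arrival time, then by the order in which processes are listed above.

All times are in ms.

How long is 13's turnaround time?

Gantt: | 10 0-13 | 11 13-23 | 12 23-31 | 13 31-39 | 14 39-50 |
Completion: 10=13  11=23  12=31  13=39  14=50
Turnaround (C−A): 10=13  11=23  12=31  13=39  14=50
Turnaround(13) = completion − arrival = 39 − 0 = 39

39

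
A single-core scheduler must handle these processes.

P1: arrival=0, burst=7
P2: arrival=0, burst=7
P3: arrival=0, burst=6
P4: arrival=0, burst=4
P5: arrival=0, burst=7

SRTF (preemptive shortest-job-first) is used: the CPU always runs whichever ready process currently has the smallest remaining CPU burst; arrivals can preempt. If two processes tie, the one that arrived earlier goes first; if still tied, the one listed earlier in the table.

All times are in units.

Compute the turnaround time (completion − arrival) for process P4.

Timeline: | P4 0-4 | P3 4-10 | P1 10-17 | P2 17-24 | P5 24-31 |
Completion: P1=17  P2=24  P3=10  P4=4  P5=31
Turnaround (C−A): P1=17  P2=24  P3=10  P4=4  P5=31
Turnaround(P4) = completion − arrival = 4 − 0 = 4

4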